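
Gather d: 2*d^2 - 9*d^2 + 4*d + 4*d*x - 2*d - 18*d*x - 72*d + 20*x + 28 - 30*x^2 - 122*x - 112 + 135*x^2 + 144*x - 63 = -7*d^2 + d*(-14*x - 70) + 105*x^2 + 42*x - 147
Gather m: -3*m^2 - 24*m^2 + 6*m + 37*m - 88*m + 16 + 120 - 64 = -27*m^2 - 45*m + 72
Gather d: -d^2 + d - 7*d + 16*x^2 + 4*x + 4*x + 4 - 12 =-d^2 - 6*d + 16*x^2 + 8*x - 8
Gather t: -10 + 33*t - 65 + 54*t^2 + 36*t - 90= 54*t^2 + 69*t - 165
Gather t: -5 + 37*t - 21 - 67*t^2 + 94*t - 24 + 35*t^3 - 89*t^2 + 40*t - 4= 35*t^3 - 156*t^2 + 171*t - 54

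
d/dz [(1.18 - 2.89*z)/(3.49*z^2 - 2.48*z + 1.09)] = (10.0861*z^2 - 8.2364*z - 0.223700000000001)/(12.1801*z^4 - 17.3104*z^3 + 13.7586*z^2 - 5.4064*z + 1.1881)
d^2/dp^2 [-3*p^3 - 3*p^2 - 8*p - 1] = -18*p - 6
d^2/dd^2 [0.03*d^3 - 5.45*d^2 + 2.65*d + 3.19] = 0.18*d - 10.9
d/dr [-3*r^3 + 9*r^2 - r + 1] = -9*r^2 + 18*r - 1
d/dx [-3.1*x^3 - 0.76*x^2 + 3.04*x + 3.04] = -9.3*x^2 - 1.52*x + 3.04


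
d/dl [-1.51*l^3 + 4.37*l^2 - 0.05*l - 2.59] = -4.53*l^2 + 8.74*l - 0.05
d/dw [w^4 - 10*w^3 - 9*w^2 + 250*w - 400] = 4*w^3 - 30*w^2 - 18*w + 250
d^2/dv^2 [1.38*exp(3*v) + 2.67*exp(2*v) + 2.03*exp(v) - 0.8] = (12.42*exp(2*v) + 10.68*exp(v) + 2.03)*exp(v)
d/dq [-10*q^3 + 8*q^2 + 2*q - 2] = -30*q^2 + 16*q + 2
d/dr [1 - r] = -1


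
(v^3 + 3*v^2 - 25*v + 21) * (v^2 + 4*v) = v^5 + 7*v^4 - 13*v^3 - 79*v^2 + 84*v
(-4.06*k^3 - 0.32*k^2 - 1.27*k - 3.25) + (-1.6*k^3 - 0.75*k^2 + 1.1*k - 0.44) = -5.66*k^3 - 1.07*k^2 - 0.17*k - 3.69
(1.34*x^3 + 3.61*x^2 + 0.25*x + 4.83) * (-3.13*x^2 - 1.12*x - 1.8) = -4.1942*x^5 - 12.8001*x^4 - 7.2377*x^3 - 21.8959*x^2 - 5.8596*x - 8.694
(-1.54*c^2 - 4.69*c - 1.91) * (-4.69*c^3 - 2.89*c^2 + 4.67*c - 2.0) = 7.2226*c^5 + 26.4467*c^4 + 15.3202*c^3 - 13.3024*c^2 + 0.460300000000002*c + 3.82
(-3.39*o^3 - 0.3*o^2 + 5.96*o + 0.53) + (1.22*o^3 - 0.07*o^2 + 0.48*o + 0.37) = -2.17*o^3 - 0.37*o^2 + 6.44*o + 0.9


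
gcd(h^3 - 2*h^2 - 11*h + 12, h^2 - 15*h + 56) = 1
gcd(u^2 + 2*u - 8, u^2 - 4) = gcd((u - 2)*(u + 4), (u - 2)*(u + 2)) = u - 2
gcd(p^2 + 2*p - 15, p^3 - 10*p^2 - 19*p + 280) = p + 5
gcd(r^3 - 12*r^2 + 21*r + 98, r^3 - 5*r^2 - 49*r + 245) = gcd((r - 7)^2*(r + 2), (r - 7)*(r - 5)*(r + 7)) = r - 7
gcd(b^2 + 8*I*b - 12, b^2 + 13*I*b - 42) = b + 6*I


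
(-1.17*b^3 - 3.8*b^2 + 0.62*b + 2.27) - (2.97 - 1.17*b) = -1.17*b^3 - 3.8*b^2 + 1.79*b - 0.7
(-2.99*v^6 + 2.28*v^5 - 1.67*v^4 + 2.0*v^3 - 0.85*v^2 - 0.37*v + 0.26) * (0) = 0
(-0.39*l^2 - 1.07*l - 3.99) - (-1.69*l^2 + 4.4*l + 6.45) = 1.3*l^2 - 5.47*l - 10.44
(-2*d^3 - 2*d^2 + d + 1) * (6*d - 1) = -12*d^4 - 10*d^3 + 8*d^2 + 5*d - 1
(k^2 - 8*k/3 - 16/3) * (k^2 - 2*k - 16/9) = k^4 - 14*k^3/3 - 16*k^2/9 + 416*k/27 + 256/27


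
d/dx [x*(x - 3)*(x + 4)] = 3*x^2 + 2*x - 12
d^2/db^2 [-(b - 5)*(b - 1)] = -2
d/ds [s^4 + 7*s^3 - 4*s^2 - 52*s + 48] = 4*s^3 + 21*s^2 - 8*s - 52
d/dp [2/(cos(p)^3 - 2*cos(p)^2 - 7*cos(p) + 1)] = 2*(3*cos(p)^2 - 4*cos(p) - 7)*sin(p)/(25*cos(p)/4 + cos(2*p) - cos(3*p)/4)^2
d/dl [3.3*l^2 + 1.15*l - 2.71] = 6.6*l + 1.15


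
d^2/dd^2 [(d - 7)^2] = 2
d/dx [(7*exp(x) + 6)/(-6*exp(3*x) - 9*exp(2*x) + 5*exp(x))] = 3*(28*exp(3*x) + 57*exp(2*x) + 36*exp(x) - 10)*exp(-x)/(36*exp(4*x) + 108*exp(3*x) + 21*exp(2*x) - 90*exp(x) + 25)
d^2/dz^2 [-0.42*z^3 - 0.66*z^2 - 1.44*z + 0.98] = -2.52*z - 1.32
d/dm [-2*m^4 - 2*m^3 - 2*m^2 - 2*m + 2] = -8*m^3 - 6*m^2 - 4*m - 2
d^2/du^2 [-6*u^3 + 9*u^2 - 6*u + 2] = 18 - 36*u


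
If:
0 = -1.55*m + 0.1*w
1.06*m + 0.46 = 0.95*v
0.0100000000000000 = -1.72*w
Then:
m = -0.00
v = 0.48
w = -0.01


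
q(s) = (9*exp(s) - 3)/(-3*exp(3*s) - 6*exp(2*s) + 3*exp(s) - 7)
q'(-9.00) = 0.00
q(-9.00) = 0.43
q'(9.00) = 0.00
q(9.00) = 0.00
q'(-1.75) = -0.23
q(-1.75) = 0.22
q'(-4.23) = -0.02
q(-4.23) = 0.41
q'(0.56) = 0.34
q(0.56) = -0.35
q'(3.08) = 0.01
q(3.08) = -0.01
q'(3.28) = 0.01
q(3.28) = -0.00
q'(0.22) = 0.18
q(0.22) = -0.45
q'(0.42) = 0.30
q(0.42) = -0.40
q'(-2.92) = -0.06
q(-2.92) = 0.37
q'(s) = (9*exp(s) - 3)*(9*exp(3*s) + 12*exp(2*s) - 3*exp(s))/(-3*exp(3*s) - 6*exp(2*s) + 3*exp(s) - 7)^2 + 9*exp(s)/(-3*exp(3*s) - 6*exp(2*s) + 3*exp(s) - 7) = (54*exp(3*s) + 27*exp(2*s) - 36*exp(s) - 54)*exp(s)/(9*exp(6*s) + 36*exp(5*s) + 18*exp(4*s) + 6*exp(3*s) + 93*exp(2*s) - 42*exp(s) + 49)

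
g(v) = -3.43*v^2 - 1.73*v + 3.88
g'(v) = -6.86*v - 1.73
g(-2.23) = -9.32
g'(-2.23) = 13.57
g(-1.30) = 0.33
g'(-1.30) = 7.19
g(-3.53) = -32.75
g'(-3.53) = 22.49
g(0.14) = 3.57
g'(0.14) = -2.69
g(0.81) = 0.23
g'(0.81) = -7.29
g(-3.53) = -32.75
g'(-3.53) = 22.49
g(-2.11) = -7.74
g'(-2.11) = 12.74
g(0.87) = -0.22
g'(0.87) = -7.70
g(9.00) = -289.52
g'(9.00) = -63.47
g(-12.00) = -469.28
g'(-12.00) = 80.59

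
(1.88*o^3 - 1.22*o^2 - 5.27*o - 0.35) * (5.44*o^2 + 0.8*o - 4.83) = 10.2272*o^5 - 5.1328*o^4 - 38.7252*o^3 - 0.2274*o^2 + 25.1741*o + 1.6905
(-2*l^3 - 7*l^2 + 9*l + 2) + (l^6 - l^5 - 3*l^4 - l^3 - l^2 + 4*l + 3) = l^6 - l^5 - 3*l^4 - 3*l^3 - 8*l^2 + 13*l + 5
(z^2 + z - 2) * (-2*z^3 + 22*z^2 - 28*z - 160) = -2*z^5 + 20*z^4 - 2*z^3 - 232*z^2 - 104*z + 320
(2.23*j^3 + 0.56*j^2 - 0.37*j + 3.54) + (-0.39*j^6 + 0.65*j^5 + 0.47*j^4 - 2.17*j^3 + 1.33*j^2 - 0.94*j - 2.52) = -0.39*j^6 + 0.65*j^5 + 0.47*j^4 + 0.0600000000000001*j^3 + 1.89*j^2 - 1.31*j + 1.02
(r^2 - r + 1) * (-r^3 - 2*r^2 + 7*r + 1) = -r^5 - r^4 + 8*r^3 - 8*r^2 + 6*r + 1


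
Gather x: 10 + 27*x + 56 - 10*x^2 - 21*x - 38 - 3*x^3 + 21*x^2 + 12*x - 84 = -3*x^3 + 11*x^2 + 18*x - 56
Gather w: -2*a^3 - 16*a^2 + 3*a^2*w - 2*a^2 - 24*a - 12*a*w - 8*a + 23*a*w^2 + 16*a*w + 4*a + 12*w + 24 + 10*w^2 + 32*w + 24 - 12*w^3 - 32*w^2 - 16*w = -2*a^3 - 18*a^2 - 28*a - 12*w^3 + w^2*(23*a - 22) + w*(3*a^2 + 4*a + 28) + 48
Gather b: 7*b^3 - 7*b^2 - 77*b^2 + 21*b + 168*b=7*b^3 - 84*b^2 + 189*b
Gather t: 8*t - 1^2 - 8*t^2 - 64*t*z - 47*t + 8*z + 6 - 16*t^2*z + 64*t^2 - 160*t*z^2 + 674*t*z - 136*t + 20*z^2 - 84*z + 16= t^2*(56 - 16*z) + t*(-160*z^2 + 610*z - 175) + 20*z^2 - 76*z + 21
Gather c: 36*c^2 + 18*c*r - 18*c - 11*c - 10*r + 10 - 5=36*c^2 + c*(18*r - 29) - 10*r + 5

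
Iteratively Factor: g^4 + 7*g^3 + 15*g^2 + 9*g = (g + 1)*(g^3 + 6*g^2 + 9*g) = (g + 1)*(g + 3)*(g^2 + 3*g) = g*(g + 1)*(g + 3)*(g + 3)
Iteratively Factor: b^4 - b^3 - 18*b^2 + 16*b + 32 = (b + 1)*(b^3 - 2*b^2 - 16*b + 32) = (b - 2)*(b + 1)*(b^2 - 16) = (b - 2)*(b + 1)*(b + 4)*(b - 4)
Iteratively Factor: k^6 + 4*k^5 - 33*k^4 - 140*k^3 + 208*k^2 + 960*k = (k + 4)*(k^5 - 33*k^3 - 8*k^2 + 240*k) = (k - 3)*(k + 4)*(k^4 + 3*k^3 - 24*k^2 - 80*k) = k*(k - 3)*(k + 4)*(k^3 + 3*k^2 - 24*k - 80) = k*(k - 3)*(k + 4)^2*(k^2 - k - 20) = k*(k - 3)*(k + 4)^3*(k - 5)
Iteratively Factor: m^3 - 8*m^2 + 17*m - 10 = (m - 1)*(m^2 - 7*m + 10) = (m - 5)*(m - 1)*(m - 2)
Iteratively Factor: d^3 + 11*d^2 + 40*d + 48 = (d + 4)*(d^2 + 7*d + 12) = (d + 3)*(d + 4)*(d + 4)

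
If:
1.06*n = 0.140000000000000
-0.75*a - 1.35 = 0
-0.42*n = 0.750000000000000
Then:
No Solution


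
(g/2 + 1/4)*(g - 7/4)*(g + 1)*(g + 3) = g^4/2 + 11*g^3/8 - 23*g^2/16 - 29*g/8 - 21/16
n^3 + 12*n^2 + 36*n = n*(n + 6)^2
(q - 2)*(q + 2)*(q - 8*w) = q^3 - 8*q^2*w - 4*q + 32*w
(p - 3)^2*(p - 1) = p^3 - 7*p^2 + 15*p - 9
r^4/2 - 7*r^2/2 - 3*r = r*(r/2 + 1/2)*(r - 3)*(r + 2)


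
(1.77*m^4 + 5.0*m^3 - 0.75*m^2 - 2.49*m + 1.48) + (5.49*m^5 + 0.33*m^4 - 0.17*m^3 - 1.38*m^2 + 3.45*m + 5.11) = 5.49*m^5 + 2.1*m^4 + 4.83*m^3 - 2.13*m^2 + 0.96*m + 6.59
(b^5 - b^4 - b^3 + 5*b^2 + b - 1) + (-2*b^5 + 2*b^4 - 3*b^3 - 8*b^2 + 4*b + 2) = -b^5 + b^4 - 4*b^3 - 3*b^2 + 5*b + 1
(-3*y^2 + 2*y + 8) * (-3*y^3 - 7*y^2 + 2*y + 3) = 9*y^5 + 15*y^4 - 44*y^3 - 61*y^2 + 22*y + 24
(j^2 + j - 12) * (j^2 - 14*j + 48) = j^4 - 13*j^3 + 22*j^2 + 216*j - 576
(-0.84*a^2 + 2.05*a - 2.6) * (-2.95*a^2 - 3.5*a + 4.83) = 2.478*a^4 - 3.1075*a^3 - 3.5622*a^2 + 19.0015*a - 12.558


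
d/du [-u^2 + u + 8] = 1 - 2*u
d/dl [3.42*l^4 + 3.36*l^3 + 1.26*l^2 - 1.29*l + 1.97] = 13.68*l^3 + 10.08*l^2 + 2.52*l - 1.29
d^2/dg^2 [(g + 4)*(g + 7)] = 2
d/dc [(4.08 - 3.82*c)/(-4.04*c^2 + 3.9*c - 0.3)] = (-15.4328*c^2 + 32.9664*c - 14.766)/(16.3216*c^4 - 31.512*c^3 + 17.634*c^2 - 2.34*c + 0.09)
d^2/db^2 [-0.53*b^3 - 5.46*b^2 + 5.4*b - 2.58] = -3.18*b - 10.92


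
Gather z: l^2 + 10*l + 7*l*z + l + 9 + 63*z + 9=l^2 + 11*l + z*(7*l + 63) + 18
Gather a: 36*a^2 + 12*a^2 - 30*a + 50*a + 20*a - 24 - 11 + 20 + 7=48*a^2 + 40*a - 8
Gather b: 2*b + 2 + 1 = 2*b + 3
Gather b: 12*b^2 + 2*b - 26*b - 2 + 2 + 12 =12*b^2 - 24*b + 12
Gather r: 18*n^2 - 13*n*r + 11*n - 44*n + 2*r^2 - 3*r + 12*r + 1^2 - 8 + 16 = 18*n^2 - 33*n + 2*r^2 + r*(9 - 13*n) + 9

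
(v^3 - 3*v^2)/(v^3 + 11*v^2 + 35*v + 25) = v^2*(v - 3)/(v^3 + 11*v^2 + 35*v + 25)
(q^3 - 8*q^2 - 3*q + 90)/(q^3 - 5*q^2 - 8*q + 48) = (q^2 - 11*q + 30)/(q^2 - 8*q + 16)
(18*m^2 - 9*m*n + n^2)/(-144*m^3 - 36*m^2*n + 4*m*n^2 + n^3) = (-3*m + n)/(24*m^2 + 10*m*n + n^2)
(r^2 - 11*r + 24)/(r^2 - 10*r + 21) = (r - 8)/(r - 7)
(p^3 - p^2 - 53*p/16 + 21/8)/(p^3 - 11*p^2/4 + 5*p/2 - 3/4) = (4*p^2 - p - 14)/(4*(p^2 - 2*p + 1))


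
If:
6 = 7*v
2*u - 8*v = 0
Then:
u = 24/7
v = 6/7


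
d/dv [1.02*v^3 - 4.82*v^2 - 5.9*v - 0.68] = 3.06*v^2 - 9.64*v - 5.9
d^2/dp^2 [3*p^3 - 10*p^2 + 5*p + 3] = 18*p - 20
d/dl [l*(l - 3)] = 2*l - 3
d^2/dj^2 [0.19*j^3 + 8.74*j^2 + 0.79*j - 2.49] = 1.14*j + 17.48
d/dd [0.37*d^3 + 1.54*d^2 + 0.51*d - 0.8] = 1.11*d^2 + 3.08*d + 0.51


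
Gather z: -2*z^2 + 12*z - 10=-2*z^2 + 12*z - 10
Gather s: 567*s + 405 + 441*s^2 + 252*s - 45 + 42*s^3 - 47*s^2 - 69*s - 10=42*s^3 + 394*s^2 + 750*s + 350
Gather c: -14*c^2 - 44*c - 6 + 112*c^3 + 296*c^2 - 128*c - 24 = 112*c^3 + 282*c^2 - 172*c - 30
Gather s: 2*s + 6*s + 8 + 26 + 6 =8*s + 40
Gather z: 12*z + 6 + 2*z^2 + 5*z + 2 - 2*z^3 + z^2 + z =-2*z^3 + 3*z^2 + 18*z + 8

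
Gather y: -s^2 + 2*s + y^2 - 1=-s^2 + 2*s + y^2 - 1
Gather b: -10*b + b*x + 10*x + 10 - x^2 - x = b*(x - 10) - x^2 + 9*x + 10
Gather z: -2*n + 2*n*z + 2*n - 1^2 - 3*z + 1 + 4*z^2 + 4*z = 4*z^2 + z*(2*n + 1)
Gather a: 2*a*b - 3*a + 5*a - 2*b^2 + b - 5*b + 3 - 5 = a*(2*b + 2) - 2*b^2 - 4*b - 2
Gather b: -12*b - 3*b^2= -3*b^2 - 12*b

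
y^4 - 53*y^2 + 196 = (y - 7)*(y - 2)*(y + 2)*(y + 7)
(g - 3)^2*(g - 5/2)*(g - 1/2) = g^4 - 9*g^3 + 113*g^2/4 - 69*g/2 + 45/4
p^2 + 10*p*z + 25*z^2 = (p + 5*z)^2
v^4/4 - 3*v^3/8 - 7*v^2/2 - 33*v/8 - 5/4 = (v/2 + 1/4)*(v/2 + 1)*(v - 5)*(v + 1)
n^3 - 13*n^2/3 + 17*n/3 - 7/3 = (n - 7/3)*(n - 1)^2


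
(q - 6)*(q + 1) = q^2 - 5*q - 6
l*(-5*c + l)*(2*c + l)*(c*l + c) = -10*c^3*l^2 - 10*c^3*l - 3*c^2*l^3 - 3*c^2*l^2 + c*l^4 + c*l^3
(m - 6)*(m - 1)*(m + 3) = m^3 - 4*m^2 - 15*m + 18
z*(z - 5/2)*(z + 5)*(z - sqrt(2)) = z^4 - sqrt(2)*z^3 + 5*z^3/2 - 25*z^2/2 - 5*sqrt(2)*z^2/2 + 25*sqrt(2)*z/2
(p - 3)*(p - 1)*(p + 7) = p^3 + 3*p^2 - 25*p + 21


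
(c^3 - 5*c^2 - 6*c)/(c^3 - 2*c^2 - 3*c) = (c - 6)/(c - 3)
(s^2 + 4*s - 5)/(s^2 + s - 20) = (s - 1)/(s - 4)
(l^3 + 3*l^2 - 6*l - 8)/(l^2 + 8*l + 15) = (l^3 + 3*l^2 - 6*l - 8)/(l^2 + 8*l + 15)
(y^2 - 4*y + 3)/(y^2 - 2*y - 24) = (-y^2 + 4*y - 3)/(-y^2 + 2*y + 24)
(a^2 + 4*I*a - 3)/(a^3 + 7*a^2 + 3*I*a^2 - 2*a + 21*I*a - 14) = (a + 3*I)/(a^2 + a*(7 + 2*I) + 14*I)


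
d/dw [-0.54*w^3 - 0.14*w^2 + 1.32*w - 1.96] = -1.62*w^2 - 0.28*w + 1.32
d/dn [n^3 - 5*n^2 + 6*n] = 3*n^2 - 10*n + 6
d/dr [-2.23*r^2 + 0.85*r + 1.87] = 0.85 - 4.46*r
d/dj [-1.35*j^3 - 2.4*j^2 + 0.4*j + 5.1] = -4.05*j^2 - 4.8*j + 0.4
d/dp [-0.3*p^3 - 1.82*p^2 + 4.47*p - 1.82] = -0.9*p^2 - 3.64*p + 4.47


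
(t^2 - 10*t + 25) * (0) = 0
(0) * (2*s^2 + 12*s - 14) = 0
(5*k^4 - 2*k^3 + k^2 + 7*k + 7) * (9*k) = 45*k^5 - 18*k^4 + 9*k^3 + 63*k^2 + 63*k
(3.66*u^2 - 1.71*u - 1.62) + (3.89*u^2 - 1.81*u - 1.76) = 7.55*u^2 - 3.52*u - 3.38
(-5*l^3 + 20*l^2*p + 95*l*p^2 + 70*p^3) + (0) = -5*l^3 + 20*l^2*p + 95*l*p^2 + 70*p^3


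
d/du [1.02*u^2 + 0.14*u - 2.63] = 2.04*u + 0.14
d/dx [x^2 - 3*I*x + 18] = 2*x - 3*I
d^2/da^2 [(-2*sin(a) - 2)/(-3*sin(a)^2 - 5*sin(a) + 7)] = 2*(-9*sin(a)^5 - 21*sin(a)^4 - 153*sin(a)^3 - 90*sin(a)^2 + 132*sin(a) + 162)/(3*sin(a)^2 + 5*sin(a) - 7)^3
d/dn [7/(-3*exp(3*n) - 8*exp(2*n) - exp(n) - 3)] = (63*exp(2*n) + 112*exp(n) + 7)*exp(n)/(3*exp(3*n) + 8*exp(2*n) + exp(n) + 3)^2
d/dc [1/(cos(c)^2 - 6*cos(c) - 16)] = 2*(cos(c) - 3)*sin(c)/(sin(c)^2 + 6*cos(c) + 15)^2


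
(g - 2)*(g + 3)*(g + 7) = g^3 + 8*g^2 + g - 42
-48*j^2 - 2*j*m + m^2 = (-8*j + m)*(6*j + m)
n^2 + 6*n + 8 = (n + 2)*(n + 4)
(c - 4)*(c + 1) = c^2 - 3*c - 4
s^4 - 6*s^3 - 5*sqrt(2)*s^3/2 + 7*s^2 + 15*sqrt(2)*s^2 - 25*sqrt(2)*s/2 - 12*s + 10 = (s - 5)*(s - 1)*(s - 2*sqrt(2))*(s - sqrt(2)/2)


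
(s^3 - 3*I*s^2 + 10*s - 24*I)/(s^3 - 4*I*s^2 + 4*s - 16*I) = (s + 3*I)/(s + 2*I)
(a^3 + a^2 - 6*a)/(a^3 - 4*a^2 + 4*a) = (a + 3)/(a - 2)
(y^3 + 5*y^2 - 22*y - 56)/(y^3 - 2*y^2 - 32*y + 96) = (y^2 + 9*y + 14)/(y^2 + 2*y - 24)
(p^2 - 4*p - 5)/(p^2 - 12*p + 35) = (p + 1)/(p - 7)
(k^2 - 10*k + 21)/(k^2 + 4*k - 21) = (k - 7)/(k + 7)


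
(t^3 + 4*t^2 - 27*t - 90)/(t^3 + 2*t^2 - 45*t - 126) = (t - 5)/(t - 7)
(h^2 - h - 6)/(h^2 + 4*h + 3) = (h^2 - h - 6)/(h^2 + 4*h + 3)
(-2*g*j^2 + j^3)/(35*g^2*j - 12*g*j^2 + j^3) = j*(-2*g + j)/(35*g^2 - 12*g*j + j^2)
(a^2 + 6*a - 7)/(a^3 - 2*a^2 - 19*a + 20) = (a + 7)/(a^2 - a - 20)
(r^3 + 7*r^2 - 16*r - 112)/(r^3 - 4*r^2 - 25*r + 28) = (r^2 + 3*r - 28)/(r^2 - 8*r + 7)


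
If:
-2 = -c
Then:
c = 2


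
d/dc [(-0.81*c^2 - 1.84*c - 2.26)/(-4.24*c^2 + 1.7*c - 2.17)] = (-9.1786*c^2 - 15.6494*c + 7.8348)/(17.9776*c^4 - 14.416*c^3 + 21.2916*c^2 - 7.378*c + 4.7089)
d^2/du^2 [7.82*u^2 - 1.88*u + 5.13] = 15.6400000000000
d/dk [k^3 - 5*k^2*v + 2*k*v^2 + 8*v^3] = 3*k^2 - 10*k*v + 2*v^2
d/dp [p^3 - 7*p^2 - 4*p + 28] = 3*p^2 - 14*p - 4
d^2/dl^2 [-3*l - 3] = 0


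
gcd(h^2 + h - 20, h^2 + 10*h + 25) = h + 5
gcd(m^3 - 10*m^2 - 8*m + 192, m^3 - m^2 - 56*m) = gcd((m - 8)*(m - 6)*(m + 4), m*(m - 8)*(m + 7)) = m - 8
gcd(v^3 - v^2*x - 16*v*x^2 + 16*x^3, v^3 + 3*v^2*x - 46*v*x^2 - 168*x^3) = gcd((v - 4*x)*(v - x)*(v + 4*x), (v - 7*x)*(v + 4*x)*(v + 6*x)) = v + 4*x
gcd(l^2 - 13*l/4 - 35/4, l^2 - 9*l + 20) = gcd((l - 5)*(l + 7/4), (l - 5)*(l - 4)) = l - 5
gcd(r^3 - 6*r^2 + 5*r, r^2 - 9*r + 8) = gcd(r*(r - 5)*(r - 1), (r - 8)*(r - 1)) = r - 1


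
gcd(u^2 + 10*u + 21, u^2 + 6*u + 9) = u + 3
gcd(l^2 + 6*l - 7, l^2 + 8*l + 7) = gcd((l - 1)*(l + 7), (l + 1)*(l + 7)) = l + 7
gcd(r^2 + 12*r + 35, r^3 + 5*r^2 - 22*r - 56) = r + 7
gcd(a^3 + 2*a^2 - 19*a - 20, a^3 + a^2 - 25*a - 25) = a^2 + 6*a + 5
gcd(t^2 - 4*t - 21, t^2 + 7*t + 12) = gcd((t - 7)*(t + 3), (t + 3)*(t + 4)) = t + 3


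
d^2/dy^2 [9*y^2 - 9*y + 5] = 18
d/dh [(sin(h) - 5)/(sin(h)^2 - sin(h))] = (-cos(h) + 10/tan(h) - 5*cos(h)/sin(h)^2)/(sin(h) - 1)^2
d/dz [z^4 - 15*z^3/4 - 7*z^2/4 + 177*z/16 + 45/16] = 4*z^3 - 45*z^2/4 - 7*z/2 + 177/16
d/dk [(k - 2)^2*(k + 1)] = 3*k*(k - 2)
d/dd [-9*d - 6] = -9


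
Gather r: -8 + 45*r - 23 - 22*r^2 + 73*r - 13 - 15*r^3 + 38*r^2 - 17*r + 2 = -15*r^3 + 16*r^2 + 101*r - 42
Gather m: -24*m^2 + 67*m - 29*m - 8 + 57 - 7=-24*m^2 + 38*m + 42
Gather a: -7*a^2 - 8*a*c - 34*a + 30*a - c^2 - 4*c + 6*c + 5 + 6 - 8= -7*a^2 + a*(-8*c - 4) - c^2 + 2*c + 3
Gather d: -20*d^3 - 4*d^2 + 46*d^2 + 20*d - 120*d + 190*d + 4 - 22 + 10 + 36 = -20*d^3 + 42*d^2 + 90*d + 28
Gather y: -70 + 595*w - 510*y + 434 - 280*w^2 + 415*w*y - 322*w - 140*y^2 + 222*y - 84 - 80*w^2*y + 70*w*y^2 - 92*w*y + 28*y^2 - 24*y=-280*w^2 + 273*w + y^2*(70*w - 112) + y*(-80*w^2 + 323*w - 312) + 280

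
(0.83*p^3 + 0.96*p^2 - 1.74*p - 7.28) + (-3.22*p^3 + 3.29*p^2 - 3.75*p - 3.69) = -2.39*p^3 + 4.25*p^2 - 5.49*p - 10.97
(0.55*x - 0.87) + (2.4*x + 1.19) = 2.95*x + 0.32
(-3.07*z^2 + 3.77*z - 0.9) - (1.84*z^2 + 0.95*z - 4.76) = -4.91*z^2 + 2.82*z + 3.86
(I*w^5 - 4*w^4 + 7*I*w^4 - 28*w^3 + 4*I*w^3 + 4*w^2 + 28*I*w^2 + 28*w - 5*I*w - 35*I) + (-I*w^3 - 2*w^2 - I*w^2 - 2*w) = I*w^5 - 4*w^4 + 7*I*w^4 - 28*w^3 + 3*I*w^3 + 2*w^2 + 27*I*w^2 + 26*w - 5*I*w - 35*I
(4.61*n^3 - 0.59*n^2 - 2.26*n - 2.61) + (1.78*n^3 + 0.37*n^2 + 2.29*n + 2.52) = 6.39*n^3 - 0.22*n^2 + 0.0300000000000002*n - 0.0899999999999999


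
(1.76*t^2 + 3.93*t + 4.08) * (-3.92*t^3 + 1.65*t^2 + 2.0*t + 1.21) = -6.8992*t^5 - 12.5016*t^4 - 5.9891*t^3 + 16.7216*t^2 + 12.9153*t + 4.9368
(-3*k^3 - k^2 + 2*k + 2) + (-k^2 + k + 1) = -3*k^3 - 2*k^2 + 3*k + 3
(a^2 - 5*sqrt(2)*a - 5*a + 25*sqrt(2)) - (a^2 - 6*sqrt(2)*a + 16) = -5*a + sqrt(2)*a - 16 + 25*sqrt(2)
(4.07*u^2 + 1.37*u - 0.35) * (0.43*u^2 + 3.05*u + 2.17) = 1.7501*u^4 + 13.0026*u^3 + 12.8599*u^2 + 1.9054*u - 0.7595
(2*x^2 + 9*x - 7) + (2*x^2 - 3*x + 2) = 4*x^2 + 6*x - 5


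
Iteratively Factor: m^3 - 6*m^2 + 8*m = (m - 4)*(m^2 - 2*m) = (m - 4)*(m - 2)*(m)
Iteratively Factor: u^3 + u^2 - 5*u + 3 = (u - 1)*(u^2 + 2*u - 3) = (u - 1)^2*(u + 3)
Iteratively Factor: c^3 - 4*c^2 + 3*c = (c - 1)*(c^2 - 3*c) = (c - 3)*(c - 1)*(c)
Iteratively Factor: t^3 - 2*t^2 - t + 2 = (t + 1)*(t^2 - 3*t + 2) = (t - 1)*(t + 1)*(t - 2)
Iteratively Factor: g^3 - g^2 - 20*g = (g + 4)*(g^2 - 5*g) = (g - 5)*(g + 4)*(g)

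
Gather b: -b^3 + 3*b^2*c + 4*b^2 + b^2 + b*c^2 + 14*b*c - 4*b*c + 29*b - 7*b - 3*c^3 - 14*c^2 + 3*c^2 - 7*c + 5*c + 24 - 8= -b^3 + b^2*(3*c + 5) + b*(c^2 + 10*c + 22) - 3*c^3 - 11*c^2 - 2*c + 16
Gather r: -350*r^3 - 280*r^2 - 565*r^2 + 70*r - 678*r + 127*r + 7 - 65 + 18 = -350*r^3 - 845*r^2 - 481*r - 40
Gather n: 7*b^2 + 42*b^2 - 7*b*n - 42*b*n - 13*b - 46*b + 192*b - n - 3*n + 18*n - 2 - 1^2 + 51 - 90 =49*b^2 + 133*b + n*(14 - 49*b) - 42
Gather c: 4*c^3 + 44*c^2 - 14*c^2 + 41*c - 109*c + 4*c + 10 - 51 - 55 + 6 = 4*c^3 + 30*c^2 - 64*c - 90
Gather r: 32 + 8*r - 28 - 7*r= r + 4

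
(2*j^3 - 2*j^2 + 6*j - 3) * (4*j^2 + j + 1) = 8*j^5 - 6*j^4 + 24*j^3 - 8*j^2 + 3*j - 3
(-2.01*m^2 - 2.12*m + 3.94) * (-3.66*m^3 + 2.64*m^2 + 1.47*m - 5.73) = 7.3566*m^5 + 2.4528*m^4 - 22.9719*m^3 + 18.8025*m^2 + 17.9394*m - 22.5762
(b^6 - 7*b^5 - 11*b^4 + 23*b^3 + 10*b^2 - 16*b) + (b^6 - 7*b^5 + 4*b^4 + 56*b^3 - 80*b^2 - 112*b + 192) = 2*b^6 - 14*b^5 - 7*b^4 + 79*b^3 - 70*b^2 - 128*b + 192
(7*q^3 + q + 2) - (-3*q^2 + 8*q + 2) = 7*q^3 + 3*q^2 - 7*q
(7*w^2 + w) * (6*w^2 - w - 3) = 42*w^4 - w^3 - 22*w^2 - 3*w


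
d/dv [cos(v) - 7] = -sin(v)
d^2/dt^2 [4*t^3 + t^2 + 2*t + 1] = 24*t + 2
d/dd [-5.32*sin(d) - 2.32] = -5.32*cos(d)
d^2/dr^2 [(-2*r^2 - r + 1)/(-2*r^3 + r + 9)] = 4*(4*r^6 + 6*r^5 - 6*r^4 + 127*r^3 + 57*r^2 - 27*r + 76)/(8*r^9 - 12*r^7 - 108*r^6 + 6*r^5 + 108*r^4 + 485*r^3 - 27*r^2 - 243*r - 729)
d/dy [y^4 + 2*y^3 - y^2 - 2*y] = 4*y^3 + 6*y^2 - 2*y - 2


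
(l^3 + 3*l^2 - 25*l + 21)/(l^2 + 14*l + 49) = (l^2 - 4*l + 3)/(l + 7)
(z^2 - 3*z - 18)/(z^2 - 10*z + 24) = (z + 3)/(z - 4)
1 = 1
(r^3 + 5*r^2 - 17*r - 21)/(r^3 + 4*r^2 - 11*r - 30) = (r^2 + 8*r + 7)/(r^2 + 7*r + 10)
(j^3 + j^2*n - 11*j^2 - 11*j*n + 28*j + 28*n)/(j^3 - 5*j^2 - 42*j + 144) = (j^3 + j^2*n - 11*j^2 - 11*j*n + 28*j + 28*n)/(j^3 - 5*j^2 - 42*j + 144)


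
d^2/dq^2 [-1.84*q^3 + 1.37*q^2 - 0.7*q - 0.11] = 2.74 - 11.04*q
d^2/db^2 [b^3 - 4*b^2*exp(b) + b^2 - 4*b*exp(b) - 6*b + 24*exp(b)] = -4*b^2*exp(b) - 20*b*exp(b) + 6*b + 8*exp(b) + 2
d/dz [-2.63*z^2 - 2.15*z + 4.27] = -5.26*z - 2.15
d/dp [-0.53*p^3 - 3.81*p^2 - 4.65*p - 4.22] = -1.59*p^2 - 7.62*p - 4.65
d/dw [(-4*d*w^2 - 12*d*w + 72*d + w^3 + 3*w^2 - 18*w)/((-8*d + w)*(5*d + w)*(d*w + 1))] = (-d*(5*d + w)*(8*d - w)*(4*d*w^2 + 12*d*w - 72*d - w^3 - 3*w^2 + 18*w) + (5*d + w)*(8*d - w)*(d*w + 1)*(8*d*w + 12*d - 3*w^2 - 6*w + 18) + (5*d + w)*(d*w + 1)*(4*d*w^2 + 12*d*w - 72*d - w^3 - 3*w^2 + 18*w) + (8*d - w)*(d*w + 1)*(-4*d*w^2 - 12*d*w + 72*d + w^3 + 3*w^2 - 18*w))/((5*d + w)^2*(8*d - w)^2*(d*w + 1)^2)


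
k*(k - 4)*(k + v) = k^3 + k^2*v - 4*k^2 - 4*k*v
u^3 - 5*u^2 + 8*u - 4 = (u - 2)^2*(u - 1)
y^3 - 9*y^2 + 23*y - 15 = (y - 5)*(y - 3)*(y - 1)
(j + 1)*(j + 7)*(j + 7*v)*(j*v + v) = j^4*v + 7*j^3*v^2 + 9*j^3*v + 63*j^2*v^2 + 15*j^2*v + 105*j*v^2 + 7*j*v + 49*v^2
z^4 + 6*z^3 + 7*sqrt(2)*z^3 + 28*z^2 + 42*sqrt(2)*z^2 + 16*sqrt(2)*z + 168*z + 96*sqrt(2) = (z + 6)*(z + sqrt(2))*(z + 2*sqrt(2))*(z + 4*sqrt(2))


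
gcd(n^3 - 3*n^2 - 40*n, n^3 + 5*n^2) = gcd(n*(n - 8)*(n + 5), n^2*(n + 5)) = n^2 + 5*n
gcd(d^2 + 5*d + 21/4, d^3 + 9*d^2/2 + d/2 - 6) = d + 3/2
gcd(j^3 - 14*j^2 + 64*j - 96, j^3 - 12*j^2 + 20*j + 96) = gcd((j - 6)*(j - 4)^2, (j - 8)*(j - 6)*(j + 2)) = j - 6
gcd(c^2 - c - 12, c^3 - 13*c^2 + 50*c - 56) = c - 4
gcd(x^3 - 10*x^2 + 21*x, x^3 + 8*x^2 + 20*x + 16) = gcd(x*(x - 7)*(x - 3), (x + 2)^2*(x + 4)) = 1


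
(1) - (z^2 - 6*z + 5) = -z^2 + 6*z - 4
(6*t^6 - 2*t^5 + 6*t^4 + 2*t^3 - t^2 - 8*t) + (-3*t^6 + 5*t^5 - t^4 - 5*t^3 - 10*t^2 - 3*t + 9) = 3*t^6 + 3*t^5 + 5*t^4 - 3*t^3 - 11*t^2 - 11*t + 9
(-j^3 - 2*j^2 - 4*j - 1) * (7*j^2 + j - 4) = -7*j^5 - 15*j^4 - 26*j^3 - 3*j^2 + 15*j + 4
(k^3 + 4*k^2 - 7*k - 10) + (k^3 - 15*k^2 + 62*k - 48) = 2*k^3 - 11*k^2 + 55*k - 58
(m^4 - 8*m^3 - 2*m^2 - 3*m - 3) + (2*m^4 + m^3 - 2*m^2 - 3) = 3*m^4 - 7*m^3 - 4*m^2 - 3*m - 6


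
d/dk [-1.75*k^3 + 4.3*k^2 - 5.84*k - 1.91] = -5.25*k^2 + 8.6*k - 5.84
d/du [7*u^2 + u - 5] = 14*u + 1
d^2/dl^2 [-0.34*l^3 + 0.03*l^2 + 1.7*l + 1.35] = 0.06 - 2.04*l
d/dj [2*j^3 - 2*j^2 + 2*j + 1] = 6*j^2 - 4*j + 2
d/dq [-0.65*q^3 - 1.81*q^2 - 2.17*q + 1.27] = -1.95*q^2 - 3.62*q - 2.17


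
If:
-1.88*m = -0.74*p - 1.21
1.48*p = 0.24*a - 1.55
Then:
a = 6.16666666666667*p + 6.45833333333333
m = 0.393617021276596*p + 0.643617021276596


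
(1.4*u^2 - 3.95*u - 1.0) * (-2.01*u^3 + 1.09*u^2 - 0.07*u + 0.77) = -2.814*u^5 + 9.4655*u^4 - 2.3935*u^3 + 0.2645*u^2 - 2.9715*u - 0.77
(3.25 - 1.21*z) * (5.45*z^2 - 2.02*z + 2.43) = -6.5945*z^3 + 20.1567*z^2 - 9.5053*z + 7.8975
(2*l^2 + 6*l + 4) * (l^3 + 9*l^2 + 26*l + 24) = 2*l^5 + 24*l^4 + 110*l^3 + 240*l^2 + 248*l + 96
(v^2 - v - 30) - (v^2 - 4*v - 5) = 3*v - 25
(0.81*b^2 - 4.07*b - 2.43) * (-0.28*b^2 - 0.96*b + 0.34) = -0.2268*b^4 + 0.362*b^3 + 4.863*b^2 + 0.949*b - 0.8262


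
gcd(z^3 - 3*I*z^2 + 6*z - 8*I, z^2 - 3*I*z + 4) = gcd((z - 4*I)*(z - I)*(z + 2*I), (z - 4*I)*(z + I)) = z - 4*I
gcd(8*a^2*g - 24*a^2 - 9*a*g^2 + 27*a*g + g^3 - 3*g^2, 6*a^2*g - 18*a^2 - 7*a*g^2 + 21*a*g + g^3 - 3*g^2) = a*g - 3*a - g^2 + 3*g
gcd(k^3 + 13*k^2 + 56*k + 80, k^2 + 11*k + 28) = k + 4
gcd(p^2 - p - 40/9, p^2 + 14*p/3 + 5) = p + 5/3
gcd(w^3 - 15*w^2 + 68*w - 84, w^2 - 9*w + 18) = w - 6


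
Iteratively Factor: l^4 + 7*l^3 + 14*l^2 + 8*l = (l + 2)*(l^3 + 5*l^2 + 4*l) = (l + 2)*(l + 4)*(l^2 + l) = l*(l + 2)*(l + 4)*(l + 1)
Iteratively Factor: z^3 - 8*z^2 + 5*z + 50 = (z - 5)*(z^2 - 3*z - 10) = (z - 5)^2*(z + 2)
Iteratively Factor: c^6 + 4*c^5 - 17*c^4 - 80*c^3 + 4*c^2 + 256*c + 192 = (c + 2)*(c^5 + 2*c^4 - 21*c^3 - 38*c^2 + 80*c + 96) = (c - 4)*(c + 2)*(c^4 + 6*c^3 + 3*c^2 - 26*c - 24) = (c - 4)*(c - 2)*(c + 2)*(c^3 + 8*c^2 + 19*c + 12) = (c - 4)*(c - 2)*(c + 2)*(c + 4)*(c^2 + 4*c + 3) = (c - 4)*(c - 2)*(c + 2)*(c + 3)*(c + 4)*(c + 1)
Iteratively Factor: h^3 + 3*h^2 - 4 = (h + 2)*(h^2 + h - 2) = (h - 1)*(h + 2)*(h + 2)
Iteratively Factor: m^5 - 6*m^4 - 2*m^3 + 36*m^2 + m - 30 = (m - 1)*(m^4 - 5*m^3 - 7*m^2 + 29*m + 30) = (m - 5)*(m - 1)*(m^3 - 7*m - 6) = (m - 5)*(m - 1)*(m + 2)*(m^2 - 2*m - 3) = (m - 5)*(m - 3)*(m - 1)*(m + 2)*(m + 1)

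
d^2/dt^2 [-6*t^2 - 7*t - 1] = -12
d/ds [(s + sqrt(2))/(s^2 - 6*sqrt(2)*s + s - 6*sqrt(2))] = (s^2 - 6*sqrt(2)*s + s - (s + sqrt(2))*(2*s - 6*sqrt(2) + 1) - 6*sqrt(2))/(s^2 - 6*sqrt(2)*s + s - 6*sqrt(2))^2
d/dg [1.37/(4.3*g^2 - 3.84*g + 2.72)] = (5.2608 - 11.782*g)/(4.3*g^2 - 3.84*g + 2.72)^2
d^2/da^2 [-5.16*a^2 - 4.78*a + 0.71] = -10.3200000000000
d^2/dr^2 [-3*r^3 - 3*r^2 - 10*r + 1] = -18*r - 6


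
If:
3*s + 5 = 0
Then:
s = -5/3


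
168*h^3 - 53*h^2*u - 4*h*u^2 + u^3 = (-8*h + u)*(-3*h + u)*(7*h + u)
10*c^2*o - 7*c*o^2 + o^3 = o*(-5*c + o)*(-2*c + o)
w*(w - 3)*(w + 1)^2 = w^4 - w^3 - 5*w^2 - 3*w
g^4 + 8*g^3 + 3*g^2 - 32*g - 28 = (g - 2)*(g + 1)*(g + 2)*(g + 7)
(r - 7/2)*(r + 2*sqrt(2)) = r^2 - 7*r/2 + 2*sqrt(2)*r - 7*sqrt(2)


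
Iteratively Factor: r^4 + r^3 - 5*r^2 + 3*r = (r - 1)*(r^3 + 2*r^2 - 3*r) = r*(r - 1)*(r^2 + 2*r - 3) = r*(r - 1)^2*(r + 3)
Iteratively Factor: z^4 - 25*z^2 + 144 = (z + 3)*(z^3 - 3*z^2 - 16*z + 48) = (z - 3)*(z + 3)*(z^2 - 16) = (z - 4)*(z - 3)*(z + 3)*(z + 4)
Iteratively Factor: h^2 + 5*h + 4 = (h + 4)*(h + 1)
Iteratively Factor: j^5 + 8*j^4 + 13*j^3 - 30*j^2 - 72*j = (j - 2)*(j^4 + 10*j^3 + 33*j^2 + 36*j) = (j - 2)*(j + 3)*(j^3 + 7*j^2 + 12*j) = (j - 2)*(j + 3)*(j + 4)*(j^2 + 3*j) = (j - 2)*(j + 3)^2*(j + 4)*(j)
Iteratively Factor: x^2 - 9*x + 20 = (x - 5)*(x - 4)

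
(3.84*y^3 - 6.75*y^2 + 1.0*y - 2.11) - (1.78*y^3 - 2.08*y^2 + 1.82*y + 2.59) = 2.06*y^3 - 4.67*y^2 - 0.82*y - 4.7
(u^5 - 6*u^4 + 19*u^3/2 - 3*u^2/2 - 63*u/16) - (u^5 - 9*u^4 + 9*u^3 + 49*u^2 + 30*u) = 3*u^4 + u^3/2 - 101*u^2/2 - 543*u/16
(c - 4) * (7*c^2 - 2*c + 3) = 7*c^3 - 30*c^2 + 11*c - 12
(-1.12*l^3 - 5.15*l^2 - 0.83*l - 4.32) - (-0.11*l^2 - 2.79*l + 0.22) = -1.12*l^3 - 5.04*l^2 + 1.96*l - 4.54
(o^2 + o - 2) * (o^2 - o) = o^4 - 3*o^2 + 2*o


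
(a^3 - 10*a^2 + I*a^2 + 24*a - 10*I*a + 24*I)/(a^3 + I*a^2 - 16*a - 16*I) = (a - 6)/(a + 4)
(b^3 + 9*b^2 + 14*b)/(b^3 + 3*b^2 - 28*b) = (b + 2)/(b - 4)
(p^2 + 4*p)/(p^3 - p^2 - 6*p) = (p + 4)/(p^2 - p - 6)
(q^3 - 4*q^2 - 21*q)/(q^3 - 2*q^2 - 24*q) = (-q^2 + 4*q + 21)/(-q^2 + 2*q + 24)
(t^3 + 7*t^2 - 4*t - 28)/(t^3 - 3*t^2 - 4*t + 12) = (t + 7)/(t - 3)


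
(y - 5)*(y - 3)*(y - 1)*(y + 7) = y^4 - 2*y^3 - 40*y^2 + 146*y - 105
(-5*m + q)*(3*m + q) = -15*m^2 - 2*m*q + q^2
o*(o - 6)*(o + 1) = o^3 - 5*o^2 - 6*o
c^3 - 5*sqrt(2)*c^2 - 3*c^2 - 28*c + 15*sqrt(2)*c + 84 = (c - 3)*(c - 7*sqrt(2))*(c + 2*sqrt(2))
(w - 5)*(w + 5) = w^2 - 25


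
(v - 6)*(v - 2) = v^2 - 8*v + 12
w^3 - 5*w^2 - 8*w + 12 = (w - 6)*(w - 1)*(w + 2)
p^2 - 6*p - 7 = (p - 7)*(p + 1)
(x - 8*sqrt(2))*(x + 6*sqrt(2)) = x^2 - 2*sqrt(2)*x - 96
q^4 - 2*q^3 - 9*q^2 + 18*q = q*(q - 3)*(q - 2)*(q + 3)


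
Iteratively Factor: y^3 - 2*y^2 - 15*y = (y - 5)*(y^2 + 3*y) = (y - 5)*(y + 3)*(y)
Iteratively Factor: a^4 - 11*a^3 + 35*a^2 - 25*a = (a - 5)*(a^3 - 6*a^2 + 5*a) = (a - 5)*(a - 1)*(a^2 - 5*a) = (a - 5)^2*(a - 1)*(a)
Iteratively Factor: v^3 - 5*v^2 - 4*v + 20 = (v - 5)*(v^2 - 4) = (v - 5)*(v + 2)*(v - 2)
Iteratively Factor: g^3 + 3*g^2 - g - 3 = (g + 1)*(g^2 + 2*g - 3) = (g - 1)*(g + 1)*(g + 3)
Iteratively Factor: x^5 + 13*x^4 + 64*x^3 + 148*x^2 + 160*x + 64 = (x + 2)*(x^4 + 11*x^3 + 42*x^2 + 64*x + 32) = (x + 2)^2*(x^3 + 9*x^2 + 24*x + 16) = (x + 1)*(x + 2)^2*(x^2 + 8*x + 16) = (x + 1)*(x + 2)^2*(x + 4)*(x + 4)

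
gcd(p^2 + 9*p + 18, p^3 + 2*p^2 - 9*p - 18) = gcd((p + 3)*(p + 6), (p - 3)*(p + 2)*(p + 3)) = p + 3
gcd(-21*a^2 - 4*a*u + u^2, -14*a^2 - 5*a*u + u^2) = -7*a + u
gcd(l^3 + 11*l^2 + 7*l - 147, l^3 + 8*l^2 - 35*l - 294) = l^2 + 14*l + 49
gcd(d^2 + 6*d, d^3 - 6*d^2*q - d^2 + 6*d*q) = d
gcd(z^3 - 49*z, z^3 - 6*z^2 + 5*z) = z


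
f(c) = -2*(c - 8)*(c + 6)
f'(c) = 4 - 4*c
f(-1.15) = 88.76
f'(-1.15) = 8.60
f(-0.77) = 91.73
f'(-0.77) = 7.08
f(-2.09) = 78.90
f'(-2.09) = 12.36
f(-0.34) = 94.41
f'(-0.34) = 5.36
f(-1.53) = 85.20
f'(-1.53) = 10.12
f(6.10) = 45.98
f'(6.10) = -20.40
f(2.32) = 94.52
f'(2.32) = -5.28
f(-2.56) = 72.65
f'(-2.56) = 14.24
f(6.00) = 48.00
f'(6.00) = -20.00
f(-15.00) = -414.00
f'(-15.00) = 64.00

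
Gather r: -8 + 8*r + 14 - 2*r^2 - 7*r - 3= -2*r^2 + r + 3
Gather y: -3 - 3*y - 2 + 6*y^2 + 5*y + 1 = 6*y^2 + 2*y - 4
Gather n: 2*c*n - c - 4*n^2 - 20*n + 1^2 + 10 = -c - 4*n^2 + n*(2*c - 20) + 11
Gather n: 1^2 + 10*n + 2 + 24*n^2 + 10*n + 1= 24*n^2 + 20*n + 4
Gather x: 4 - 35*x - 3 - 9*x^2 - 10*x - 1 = -9*x^2 - 45*x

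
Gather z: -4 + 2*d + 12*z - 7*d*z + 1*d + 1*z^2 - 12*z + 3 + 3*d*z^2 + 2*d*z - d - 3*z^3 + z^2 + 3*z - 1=2*d - 3*z^3 + z^2*(3*d + 2) + z*(3 - 5*d) - 2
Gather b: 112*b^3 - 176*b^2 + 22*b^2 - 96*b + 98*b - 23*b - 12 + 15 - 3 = 112*b^3 - 154*b^2 - 21*b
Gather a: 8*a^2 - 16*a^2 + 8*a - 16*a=-8*a^2 - 8*a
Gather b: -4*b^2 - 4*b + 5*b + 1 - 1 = -4*b^2 + b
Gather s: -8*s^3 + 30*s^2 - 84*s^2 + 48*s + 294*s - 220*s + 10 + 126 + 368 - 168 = -8*s^3 - 54*s^2 + 122*s + 336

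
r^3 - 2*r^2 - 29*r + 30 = (r - 6)*(r - 1)*(r + 5)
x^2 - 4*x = x*(x - 4)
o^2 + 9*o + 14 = (o + 2)*(o + 7)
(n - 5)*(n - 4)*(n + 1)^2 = n^4 - 7*n^3 + 3*n^2 + 31*n + 20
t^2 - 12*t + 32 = (t - 8)*(t - 4)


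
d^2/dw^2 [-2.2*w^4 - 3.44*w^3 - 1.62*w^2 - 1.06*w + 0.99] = -26.4*w^2 - 20.64*w - 3.24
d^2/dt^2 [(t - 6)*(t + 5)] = 2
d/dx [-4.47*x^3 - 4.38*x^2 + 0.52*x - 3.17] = -13.41*x^2 - 8.76*x + 0.52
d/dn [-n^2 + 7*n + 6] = 7 - 2*n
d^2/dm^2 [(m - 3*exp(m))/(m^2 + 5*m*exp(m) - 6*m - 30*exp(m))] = (2*(m - 3*exp(m))*(5*m*exp(m) + 2*m - 25*exp(m) - 6)^2 + (-(m - 3*exp(m))*(5*m*exp(m) - 20*exp(m) + 2) + 2*(3*exp(m) - 1)*(5*m*exp(m) + 2*m - 25*exp(m) - 6))*(m^2 + 5*m*exp(m) - 6*m - 30*exp(m)) - 3*(m^2 + 5*m*exp(m) - 6*m - 30*exp(m))^2*exp(m))/(m^2 + 5*m*exp(m) - 6*m - 30*exp(m))^3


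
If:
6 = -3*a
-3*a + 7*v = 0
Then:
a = -2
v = -6/7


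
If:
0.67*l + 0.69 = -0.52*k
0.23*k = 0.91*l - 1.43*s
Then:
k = -1.52733939104097*s - 1.00095648015304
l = 1.1853977363303*s - 0.25298900047824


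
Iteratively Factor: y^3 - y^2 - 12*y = (y - 4)*(y^2 + 3*y) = y*(y - 4)*(y + 3)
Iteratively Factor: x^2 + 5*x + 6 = (x + 2)*(x + 3)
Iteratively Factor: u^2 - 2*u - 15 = (u - 5)*(u + 3)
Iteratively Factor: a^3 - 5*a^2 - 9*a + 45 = (a + 3)*(a^2 - 8*a + 15) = (a - 3)*(a + 3)*(a - 5)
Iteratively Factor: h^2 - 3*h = (h - 3)*(h)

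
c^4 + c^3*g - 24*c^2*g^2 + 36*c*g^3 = c*(c - 3*g)*(c - 2*g)*(c + 6*g)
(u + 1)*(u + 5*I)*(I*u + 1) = I*u^3 - 4*u^2 + I*u^2 - 4*u + 5*I*u + 5*I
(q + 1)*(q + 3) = q^2 + 4*q + 3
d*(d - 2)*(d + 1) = d^3 - d^2 - 2*d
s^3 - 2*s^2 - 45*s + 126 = (s - 6)*(s - 3)*(s + 7)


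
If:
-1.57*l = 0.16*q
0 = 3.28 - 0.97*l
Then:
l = 3.38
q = -33.18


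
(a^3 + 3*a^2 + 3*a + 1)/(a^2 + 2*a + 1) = a + 1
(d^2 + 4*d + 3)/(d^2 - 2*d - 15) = (d + 1)/(d - 5)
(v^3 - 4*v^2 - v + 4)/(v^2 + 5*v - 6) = (v^2 - 3*v - 4)/(v + 6)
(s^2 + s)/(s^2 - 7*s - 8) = s/(s - 8)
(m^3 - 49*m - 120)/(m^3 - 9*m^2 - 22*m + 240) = (m + 3)/(m - 6)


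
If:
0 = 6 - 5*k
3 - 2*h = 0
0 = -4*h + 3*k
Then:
No Solution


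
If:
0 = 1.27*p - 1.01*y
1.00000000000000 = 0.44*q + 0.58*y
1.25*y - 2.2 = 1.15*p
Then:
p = 5.22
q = -6.37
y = 6.56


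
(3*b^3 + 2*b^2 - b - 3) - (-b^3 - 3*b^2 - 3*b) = 4*b^3 + 5*b^2 + 2*b - 3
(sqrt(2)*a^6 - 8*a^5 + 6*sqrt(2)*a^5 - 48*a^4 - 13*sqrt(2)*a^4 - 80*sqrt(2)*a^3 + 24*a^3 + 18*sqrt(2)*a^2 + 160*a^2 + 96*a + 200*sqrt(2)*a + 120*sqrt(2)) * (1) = sqrt(2)*a^6 - 8*a^5 + 6*sqrt(2)*a^5 - 48*a^4 - 13*sqrt(2)*a^4 - 80*sqrt(2)*a^3 + 24*a^3 + 18*sqrt(2)*a^2 + 160*a^2 + 96*a + 200*sqrt(2)*a + 120*sqrt(2)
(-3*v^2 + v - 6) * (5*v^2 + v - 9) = -15*v^4 + 2*v^3 - 2*v^2 - 15*v + 54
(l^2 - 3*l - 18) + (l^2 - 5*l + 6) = 2*l^2 - 8*l - 12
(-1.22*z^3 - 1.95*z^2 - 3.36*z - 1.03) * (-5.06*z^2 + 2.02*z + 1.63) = 6.1732*z^5 + 7.4026*z^4 + 11.074*z^3 - 4.7539*z^2 - 7.5574*z - 1.6789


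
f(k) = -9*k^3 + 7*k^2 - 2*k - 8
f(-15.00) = 31972.00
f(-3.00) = 304.00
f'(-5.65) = -943.01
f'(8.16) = -1685.57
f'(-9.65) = -2651.41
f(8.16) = -4448.27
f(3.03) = -200.16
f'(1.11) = -19.73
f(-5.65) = 1850.02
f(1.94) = -51.25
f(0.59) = -8.59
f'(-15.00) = -6287.00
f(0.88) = -10.47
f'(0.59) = -3.14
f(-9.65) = 8750.85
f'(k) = -27*k^2 + 14*k - 2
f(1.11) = -13.90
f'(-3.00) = -287.00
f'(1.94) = -76.46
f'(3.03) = -207.46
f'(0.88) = -10.59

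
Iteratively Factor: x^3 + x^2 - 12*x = (x)*(x^2 + x - 12) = x*(x - 3)*(x + 4)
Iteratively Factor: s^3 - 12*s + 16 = (s - 2)*(s^2 + 2*s - 8) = (s - 2)*(s + 4)*(s - 2)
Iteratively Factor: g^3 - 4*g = (g - 2)*(g^2 + 2*g) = (g - 2)*(g + 2)*(g)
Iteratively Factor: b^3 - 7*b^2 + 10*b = (b - 2)*(b^2 - 5*b) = b*(b - 2)*(b - 5)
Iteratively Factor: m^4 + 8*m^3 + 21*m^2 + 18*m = (m)*(m^3 + 8*m^2 + 21*m + 18) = m*(m + 2)*(m^2 + 6*m + 9) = m*(m + 2)*(m + 3)*(m + 3)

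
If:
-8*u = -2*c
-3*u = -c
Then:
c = 0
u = 0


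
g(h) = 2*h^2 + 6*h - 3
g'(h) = 4*h + 6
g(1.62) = 11.97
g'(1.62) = 12.48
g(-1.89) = -7.20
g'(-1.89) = -1.56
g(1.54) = 10.98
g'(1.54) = 12.16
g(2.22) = 20.18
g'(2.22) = 14.88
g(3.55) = 43.50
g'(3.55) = 20.20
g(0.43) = -0.05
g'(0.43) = 7.72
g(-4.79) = 14.15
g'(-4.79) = -13.16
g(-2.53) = -5.38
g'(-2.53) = -4.12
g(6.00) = 105.00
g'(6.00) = 30.00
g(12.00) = 357.00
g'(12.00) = 54.00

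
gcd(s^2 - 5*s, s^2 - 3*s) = s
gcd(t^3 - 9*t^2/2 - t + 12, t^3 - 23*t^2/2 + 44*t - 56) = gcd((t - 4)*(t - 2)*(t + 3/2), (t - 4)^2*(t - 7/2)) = t - 4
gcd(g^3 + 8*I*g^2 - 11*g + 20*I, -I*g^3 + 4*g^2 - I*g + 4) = g^2 + 3*I*g + 4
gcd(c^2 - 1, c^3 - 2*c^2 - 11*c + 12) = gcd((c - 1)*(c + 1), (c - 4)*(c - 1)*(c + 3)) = c - 1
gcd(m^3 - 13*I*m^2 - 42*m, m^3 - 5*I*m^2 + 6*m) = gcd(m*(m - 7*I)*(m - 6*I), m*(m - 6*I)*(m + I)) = m^2 - 6*I*m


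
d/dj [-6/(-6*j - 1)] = -36/(6*j + 1)^2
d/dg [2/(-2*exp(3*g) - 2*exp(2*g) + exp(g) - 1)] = (12*exp(2*g) + 8*exp(g) - 2)*exp(g)/(2*exp(3*g) + 2*exp(2*g) - exp(g) + 1)^2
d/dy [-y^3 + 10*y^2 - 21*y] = -3*y^2 + 20*y - 21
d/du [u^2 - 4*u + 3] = 2*u - 4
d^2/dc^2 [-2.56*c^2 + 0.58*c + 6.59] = -5.12000000000000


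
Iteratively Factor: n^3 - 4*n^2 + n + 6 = (n - 3)*(n^2 - n - 2) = (n - 3)*(n + 1)*(n - 2)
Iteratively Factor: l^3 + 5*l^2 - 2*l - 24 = (l - 2)*(l^2 + 7*l + 12) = (l - 2)*(l + 4)*(l + 3)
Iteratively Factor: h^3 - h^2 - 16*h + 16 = (h + 4)*(h^2 - 5*h + 4) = (h - 4)*(h + 4)*(h - 1)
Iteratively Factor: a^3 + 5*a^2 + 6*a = (a + 3)*(a^2 + 2*a) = a*(a + 3)*(a + 2)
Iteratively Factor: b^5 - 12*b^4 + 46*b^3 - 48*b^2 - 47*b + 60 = (b - 1)*(b^4 - 11*b^3 + 35*b^2 - 13*b - 60) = (b - 5)*(b - 1)*(b^3 - 6*b^2 + 5*b + 12) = (b - 5)*(b - 3)*(b - 1)*(b^2 - 3*b - 4) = (b - 5)*(b - 4)*(b - 3)*(b - 1)*(b + 1)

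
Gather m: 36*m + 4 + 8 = 36*m + 12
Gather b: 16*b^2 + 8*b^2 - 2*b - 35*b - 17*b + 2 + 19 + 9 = 24*b^2 - 54*b + 30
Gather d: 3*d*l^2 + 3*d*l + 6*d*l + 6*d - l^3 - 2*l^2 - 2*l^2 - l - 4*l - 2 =d*(3*l^2 + 9*l + 6) - l^3 - 4*l^2 - 5*l - 2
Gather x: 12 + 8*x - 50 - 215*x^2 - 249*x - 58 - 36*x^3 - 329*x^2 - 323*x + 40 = -36*x^3 - 544*x^2 - 564*x - 56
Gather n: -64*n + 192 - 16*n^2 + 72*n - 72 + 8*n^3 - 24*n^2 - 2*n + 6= 8*n^3 - 40*n^2 + 6*n + 126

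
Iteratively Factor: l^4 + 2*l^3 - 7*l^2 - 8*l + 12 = (l - 1)*(l^3 + 3*l^2 - 4*l - 12) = (l - 1)*(l + 3)*(l^2 - 4) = (l - 1)*(l + 2)*(l + 3)*(l - 2)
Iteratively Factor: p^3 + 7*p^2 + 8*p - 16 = (p + 4)*(p^2 + 3*p - 4) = (p + 4)^2*(p - 1)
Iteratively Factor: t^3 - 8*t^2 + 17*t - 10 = (t - 1)*(t^2 - 7*t + 10) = (t - 2)*(t - 1)*(t - 5)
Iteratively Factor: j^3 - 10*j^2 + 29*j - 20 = (j - 1)*(j^2 - 9*j + 20) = (j - 5)*(j - 1)*(j - 4)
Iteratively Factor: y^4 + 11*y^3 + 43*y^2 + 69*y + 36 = (y + 1)*(y^3 + 10*y^2 + 33*y + 36) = (y + 1)*(y + 4)*(y^2 + 6*y + 9) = (y + 1)*(y + 3)*(y + 4)*(y + 3)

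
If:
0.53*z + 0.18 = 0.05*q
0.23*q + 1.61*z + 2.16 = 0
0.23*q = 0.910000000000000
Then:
No Solution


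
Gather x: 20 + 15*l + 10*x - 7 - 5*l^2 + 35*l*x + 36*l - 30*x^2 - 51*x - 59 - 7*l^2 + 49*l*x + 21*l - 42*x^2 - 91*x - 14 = -12*l^2 + 72*l - 72*x^2 + x*(84*l - 132) - 60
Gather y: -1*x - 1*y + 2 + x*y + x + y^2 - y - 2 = y^2 + y*(x - 2)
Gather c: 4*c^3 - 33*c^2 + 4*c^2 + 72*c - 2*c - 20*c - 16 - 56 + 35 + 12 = 4*c^3 - 29*c^2 + 50*c - 25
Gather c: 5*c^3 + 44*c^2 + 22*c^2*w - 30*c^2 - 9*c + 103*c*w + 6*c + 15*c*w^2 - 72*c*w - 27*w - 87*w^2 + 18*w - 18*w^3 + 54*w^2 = 5*c^3 + c^2*(22*w + 14) + c*(15*w^2 + 31*w - 3) - 18*w^3 - 33*w^2 - 9*w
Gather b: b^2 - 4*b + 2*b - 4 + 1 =b^2 - 2*b - 3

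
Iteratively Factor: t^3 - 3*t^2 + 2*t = (t - 1)*(t^2 - 2*t) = (t - 2)*(t - 1)*(t)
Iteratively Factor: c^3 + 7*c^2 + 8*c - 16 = (c - 1)*(c^2 + 8*c + 16) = (c - 1)*(c + 4)*(c + 4)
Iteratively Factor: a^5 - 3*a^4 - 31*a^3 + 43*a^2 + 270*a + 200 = (a + 4)*(a^4 - 7*a^3 - 3*a^2 + 55*a + 50) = (a + 1)*(a + 4)*(a^3 - 8*a^2 + 5*a + 50) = (a - 5)*(a + 1)*(a + 4)*(a^2 - 3*a - 10) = (a - 5)*(a + 1)*(a + 2)*(a + 4)*(a - 5)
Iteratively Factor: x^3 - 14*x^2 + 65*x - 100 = (x - 5)*(x^2 - 9*x + 20) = (x - 5)*(x - 4)*(x - 5)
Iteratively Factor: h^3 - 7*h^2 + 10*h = (h - 5)*(h^2 - 2*h) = h*(h - 5)*(h - 2)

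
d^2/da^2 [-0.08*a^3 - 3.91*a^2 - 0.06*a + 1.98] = -0.48*a - 7.82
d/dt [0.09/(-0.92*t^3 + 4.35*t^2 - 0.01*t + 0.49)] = (0.2484*t^2 - 0.783*t + 0.0009)/(0.92*t^3 - 4.35*t^2 + 0.01*t - 0.49)^2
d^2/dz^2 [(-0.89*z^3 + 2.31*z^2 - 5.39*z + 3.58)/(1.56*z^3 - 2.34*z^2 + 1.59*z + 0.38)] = (7.105427357601e-15*z^7 + 4.74552*z^6 - 65.4572879999999*z^5 + 194.554152*z^4 - 249.447942*z^3 + 218.335068*z^2 - 122.179656*z + 31.648272)/(3.796416*z^9 - 17.083872*z^8 + 37.23408*z^7 - 44.863416*z^6 + 29.627208*z^5 - 5.849766*z^4 - 3.787497*z^3 + 1.868346*z^2 + 0.688788*z + 0.054872)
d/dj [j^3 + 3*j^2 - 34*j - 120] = 3*j^2 + 6*j - 34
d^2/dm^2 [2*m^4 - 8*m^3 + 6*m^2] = 24*m^2 - 48*m + 12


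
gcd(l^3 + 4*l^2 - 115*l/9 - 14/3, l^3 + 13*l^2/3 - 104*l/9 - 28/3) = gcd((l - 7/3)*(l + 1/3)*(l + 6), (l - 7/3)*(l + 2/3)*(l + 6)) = l^2 + 11*l/3 - 14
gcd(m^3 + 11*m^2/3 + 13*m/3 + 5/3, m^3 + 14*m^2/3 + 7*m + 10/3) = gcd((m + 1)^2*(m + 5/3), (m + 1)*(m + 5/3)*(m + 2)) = m^2 + 8*m/3 + 5/3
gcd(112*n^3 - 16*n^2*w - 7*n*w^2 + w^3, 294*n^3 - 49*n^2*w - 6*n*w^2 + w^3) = -7*n + w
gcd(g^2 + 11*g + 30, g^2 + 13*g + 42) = g + 6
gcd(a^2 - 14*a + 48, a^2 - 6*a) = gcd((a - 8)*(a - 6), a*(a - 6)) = a - 6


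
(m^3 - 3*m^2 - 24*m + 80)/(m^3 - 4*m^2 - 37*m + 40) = (m^2 - 8*m + 16)/(m^2 - 9*m + 8)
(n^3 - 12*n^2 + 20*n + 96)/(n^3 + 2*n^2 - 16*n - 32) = (n^2 - 14*n + 48)/(n^2 - 16)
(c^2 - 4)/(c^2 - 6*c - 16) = (c - 2)/(c - 8)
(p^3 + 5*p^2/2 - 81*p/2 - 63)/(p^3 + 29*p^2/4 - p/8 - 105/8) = 4*(p - 6)/(4*p - 5)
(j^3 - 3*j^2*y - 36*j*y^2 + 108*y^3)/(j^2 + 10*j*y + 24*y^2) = (j^2 - 9*j*y + 18*y^2)/(j + 4*y)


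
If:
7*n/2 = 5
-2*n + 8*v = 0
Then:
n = 10/7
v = 5/14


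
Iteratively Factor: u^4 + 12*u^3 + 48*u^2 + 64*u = (u + 4)*(u^3 + 8*u^2 + 16*u) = (u + 4)^2*(u^2 + 4*u) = (u + 4)^3*(u)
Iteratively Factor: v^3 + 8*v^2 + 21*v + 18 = (v + 2)*(v^2 + 6*v + 9) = (v + 2)*(v + 3)*(v + 3)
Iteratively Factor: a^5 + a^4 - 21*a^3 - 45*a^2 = (a)*(a^4 + a^3 - 21*a^2 - 45*a) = a*(a - 5)*(a^3 + 6*a^2 + 9*a) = a*(a - 5)*(a + 3)*(a^2 + 3*a) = a^2*(a - 5)*(a + 3)*(a + 3)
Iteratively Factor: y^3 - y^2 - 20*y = (y + 4)*(y^2 - 5*y) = y*(y + 4)*(y - 5)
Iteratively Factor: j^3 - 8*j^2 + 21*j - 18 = (j - 3)*(j^2 - 5*j + 6) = (j - 3)^2*(j - 2)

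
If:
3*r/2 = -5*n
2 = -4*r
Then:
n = 3/20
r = -1/2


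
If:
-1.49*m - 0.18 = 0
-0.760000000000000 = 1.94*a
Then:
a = -0.39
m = -0.12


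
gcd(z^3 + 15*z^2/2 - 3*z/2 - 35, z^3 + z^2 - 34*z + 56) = z^2 + 5*z - 14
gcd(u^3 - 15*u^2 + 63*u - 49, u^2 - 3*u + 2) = u - 1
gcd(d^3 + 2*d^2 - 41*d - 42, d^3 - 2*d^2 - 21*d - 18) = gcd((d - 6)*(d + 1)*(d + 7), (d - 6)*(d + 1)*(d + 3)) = d^2 - 5*d - 6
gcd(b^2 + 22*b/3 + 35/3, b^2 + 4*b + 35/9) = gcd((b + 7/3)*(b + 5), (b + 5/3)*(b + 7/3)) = b + 7/3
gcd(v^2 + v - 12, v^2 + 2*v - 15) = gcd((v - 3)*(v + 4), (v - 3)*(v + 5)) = v - 3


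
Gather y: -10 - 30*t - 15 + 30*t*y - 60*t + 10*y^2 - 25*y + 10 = -90*t + 10*y^2 + y*(30*t - 25) - 15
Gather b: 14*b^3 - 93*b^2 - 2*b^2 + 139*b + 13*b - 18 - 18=14*b^3 - 95*b^2 + 152*b - 36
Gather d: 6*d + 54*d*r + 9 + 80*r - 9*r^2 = d*(54*r + 6) - 9*r^2 + 80*r + 9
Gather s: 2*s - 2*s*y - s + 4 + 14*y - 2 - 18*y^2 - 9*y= s*(1 - 2*y) - 18*y^2 + 5*y + 2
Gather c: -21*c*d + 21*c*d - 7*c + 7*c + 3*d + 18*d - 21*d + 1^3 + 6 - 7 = 0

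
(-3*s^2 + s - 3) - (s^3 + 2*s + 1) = -s^3 - 3*s^2 - s - 4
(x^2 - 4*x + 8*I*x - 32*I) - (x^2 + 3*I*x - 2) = -4*x + 5*I*x + 2 - 32*I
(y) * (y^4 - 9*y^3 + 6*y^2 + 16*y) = y^5 - 9*y^4 + 6*y^3 + 16*y^2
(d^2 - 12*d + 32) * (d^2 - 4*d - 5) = d^4 - 16*d^3 + 75*d^2 - 68*d - 160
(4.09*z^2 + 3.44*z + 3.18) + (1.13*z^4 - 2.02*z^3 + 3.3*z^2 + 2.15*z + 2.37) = 1.13*z^4 - 2.02*z^3 + 7.39*z^2 + 5.59*z + 5.55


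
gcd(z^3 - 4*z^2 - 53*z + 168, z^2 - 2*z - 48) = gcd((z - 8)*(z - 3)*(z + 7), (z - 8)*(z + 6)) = z - 8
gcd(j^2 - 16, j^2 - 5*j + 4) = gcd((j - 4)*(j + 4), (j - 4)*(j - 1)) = j - 4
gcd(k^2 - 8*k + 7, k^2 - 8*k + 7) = k^2 - 8*k + 7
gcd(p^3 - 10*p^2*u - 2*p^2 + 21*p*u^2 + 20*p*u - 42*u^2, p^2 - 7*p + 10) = p - 2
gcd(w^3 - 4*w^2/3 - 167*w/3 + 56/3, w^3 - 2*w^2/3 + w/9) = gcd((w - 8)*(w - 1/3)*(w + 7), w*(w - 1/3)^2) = w - 1/3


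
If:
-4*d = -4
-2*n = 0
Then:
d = 1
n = 0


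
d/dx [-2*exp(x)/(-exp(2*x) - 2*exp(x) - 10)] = 2*(10 - exp(2*x))*exp(x)/(exp(4*x) + 4*exp(3*x) + 24*exp(2*x) + 40*exp(x) + 100)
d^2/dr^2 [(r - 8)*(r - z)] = 2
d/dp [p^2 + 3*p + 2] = 2*p + 3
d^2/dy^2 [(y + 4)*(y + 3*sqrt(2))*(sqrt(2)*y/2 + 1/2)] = 3*sqrt(2)*y + 4*sqrt(2) + 7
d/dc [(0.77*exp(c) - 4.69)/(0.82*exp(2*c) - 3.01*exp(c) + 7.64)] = (-0.6314*exp(2*c) + 7.6916*exp(c) - 8.2341)*exp(c)/(0.6724*exp(4*c) - 4.9364*exp(3*c) + 21.5897*exp(2*c) - 45.9928*exp(c) + 58.3696)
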